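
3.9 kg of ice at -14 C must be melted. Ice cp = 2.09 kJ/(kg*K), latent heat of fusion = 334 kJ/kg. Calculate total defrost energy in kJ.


Sensible heat = cp * dT = 2.09 * 14 = 29.26 kJ/kg
Total per kg = 29.26 + 334 = 363.26 kJ/kg
Q = m * total = 3.9 * 363.26
Q = 1416.7 kJ

1416.7


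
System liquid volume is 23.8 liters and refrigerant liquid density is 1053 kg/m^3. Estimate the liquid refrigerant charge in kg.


Charge = V * rho / 1000
Charge = 23.8 * 1053 / 1000
Charge = 25.06 kg

25.06


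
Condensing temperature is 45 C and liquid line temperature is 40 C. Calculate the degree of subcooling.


Subcooling = T_cond - T_liquid
Subcooling = 45 - 40
Subcooling = 5 K

5


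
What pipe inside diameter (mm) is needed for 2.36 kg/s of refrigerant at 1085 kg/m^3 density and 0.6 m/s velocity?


A = m_dot / (rho * v) = 2.36 / (1085 * 0.6) = 0.003625192012 m^2
d = sqrt(4*A/pi) * 1000
d = 67.9 mm

67.9


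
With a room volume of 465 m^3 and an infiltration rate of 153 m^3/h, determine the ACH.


ACH = flow / volume
ACH = 153 / 465
ACH = 0.329

0.329


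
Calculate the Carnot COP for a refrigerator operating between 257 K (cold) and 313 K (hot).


dT = 313 - 257 = 56 K
COP_carnot = T_cold / dT = 257 / 56
COP_carnot = 4.589

4.589


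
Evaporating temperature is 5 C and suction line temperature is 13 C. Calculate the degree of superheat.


Superheat = T_suction - T_evap
Superheat = 13 - (5)
Superheat = 8 K

8


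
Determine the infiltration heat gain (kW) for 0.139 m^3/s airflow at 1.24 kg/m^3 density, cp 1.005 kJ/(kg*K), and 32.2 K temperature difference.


Q = V_dot * rho * cp * dT
Q = 0.139 * 1.24 * 1.005 * 32.2
Q = 5.578 kW

5.578


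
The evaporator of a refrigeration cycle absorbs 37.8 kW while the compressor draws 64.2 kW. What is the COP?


COP = Q_evap / W
COP = 37.8 / 64.2
COP = 0.589

0.589


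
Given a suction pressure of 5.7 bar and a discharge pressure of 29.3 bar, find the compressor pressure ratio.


PR = P_high / P_low
PR = 29.3 / 5.7
PR = 5.14

5.14


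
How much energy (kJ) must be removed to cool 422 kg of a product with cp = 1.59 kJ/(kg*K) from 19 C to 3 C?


dT = 19 - (3) = 16 K
Q = m * cp * dT = 422 * 1.59 * 16
Q = 10736 kJ

10736


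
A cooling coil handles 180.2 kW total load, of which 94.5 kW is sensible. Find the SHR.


SHR = Q_sensible / Q_total
SHR = 94.5 / 180.2
SHR = 0.524

0.524


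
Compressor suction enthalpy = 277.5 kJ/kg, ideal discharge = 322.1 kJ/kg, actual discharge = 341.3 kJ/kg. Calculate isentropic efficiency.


dh_ideal = 322.1 - 277.5 = 44.6 kJ/kg
dh_actual = 341.3 - 277.5 = 63.8 kJ/kg
eta_s = dh_ideal / dh_actual = 44.6 / 63.8
eta_s = 0.6991

0.6991


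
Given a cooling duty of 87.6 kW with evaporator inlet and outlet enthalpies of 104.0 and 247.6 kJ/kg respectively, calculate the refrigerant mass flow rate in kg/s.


dh = 247.6 - 104.0 = 143.6 kJ/kg
m_dot = Q / dh = 87.6 / 143.6 = 0.61 kg/s

0.61


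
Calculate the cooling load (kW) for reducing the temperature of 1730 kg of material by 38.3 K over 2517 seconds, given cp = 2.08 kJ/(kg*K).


Q = m * cp * dT / t
Q = 1730 * 2.08 * 38.3 / 2517
Q = 54.755 kW

54.755


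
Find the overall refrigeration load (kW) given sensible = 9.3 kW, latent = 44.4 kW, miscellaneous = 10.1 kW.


Q_total = Q_s + Q_l + Q_misc
Q_total = 9.3 + 44.4 + 10.1
Q_total = 63.8 kW

63.8


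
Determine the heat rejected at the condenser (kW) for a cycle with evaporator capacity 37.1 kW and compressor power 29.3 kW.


Q_cond = Q_evap + W
Q_cond = 37.1 + 29.3
Q_cond = 66.4 kW

66.4


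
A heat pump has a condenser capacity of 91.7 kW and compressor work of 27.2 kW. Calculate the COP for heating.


COP_hp = Q_cond / W
COP_hp = 91.7 / 27.2
COP_hp = 3.371

3.371


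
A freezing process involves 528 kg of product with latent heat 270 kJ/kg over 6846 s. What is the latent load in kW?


Q_lat = m * h_fg / t
Q_lat = 528 * 270 / 6846
Q_lat = 20.82 kW

20.82


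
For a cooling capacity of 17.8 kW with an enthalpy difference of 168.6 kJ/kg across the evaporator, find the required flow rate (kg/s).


m_dot = Q / dh
m_dot = 17.8 / 168.6
m_dot = 0.1056 kg/s

0.1056


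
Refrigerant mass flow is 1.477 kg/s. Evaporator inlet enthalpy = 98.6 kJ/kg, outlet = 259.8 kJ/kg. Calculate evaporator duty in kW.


dh = 259.8 - 98.6 = 161.2 kJ/kg
Q_evap = m_dot * dh = 1.477 * 161.2
Q_evap = 238.09 kW

238.09


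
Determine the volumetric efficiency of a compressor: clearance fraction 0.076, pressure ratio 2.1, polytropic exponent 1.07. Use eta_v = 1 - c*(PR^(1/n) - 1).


PR^(1/n) = 2.1^(1/1.07) = 2.00050448
eta_v = 1 - 0.076 * (2.00050448 - 1)
eta_v = 0.924

0.924


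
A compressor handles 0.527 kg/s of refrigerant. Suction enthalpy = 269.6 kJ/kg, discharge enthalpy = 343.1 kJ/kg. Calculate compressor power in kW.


dh = 343.1 - 269.6 = 73.5 kJ/kg
W = m_dot * dh = 0.527 * 73.5 = 38.73 kW

38.73


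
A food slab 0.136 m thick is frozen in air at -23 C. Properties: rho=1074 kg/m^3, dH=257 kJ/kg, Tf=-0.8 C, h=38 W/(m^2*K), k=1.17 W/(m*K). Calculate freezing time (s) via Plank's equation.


dT = -0.8 - (-23) = 22.2 K
term1 = a/(2h) = 0.136/(2*38) = 0.001789473684
term2 = a^2/(8k) = 0.136^2/(8*1.17) = 0.001976068376
t = rho*dH*1000/dT * (term1 + term2)
t = 1074*257*1000/22.2 * (0.001789473684 + 0.001976068376)
t = 46818 s

46818


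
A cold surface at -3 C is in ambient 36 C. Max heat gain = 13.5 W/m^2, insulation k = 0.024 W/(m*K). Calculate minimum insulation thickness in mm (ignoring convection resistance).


dT = 36 - (-3) = 39 K
thickness = k * dT / q_max * 1000
thickness = 0.024 * 39 / 13.5 * 1000
thickness = 69.3 mm

69.3


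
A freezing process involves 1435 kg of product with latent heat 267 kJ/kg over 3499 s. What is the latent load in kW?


Q_lat = m * h_fg / t
Q_lat = 1435 * 267 / 3499
Q_lat = 109.5 kW

109.5


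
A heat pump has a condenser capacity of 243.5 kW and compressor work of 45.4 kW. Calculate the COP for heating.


COP_hp = Q_cond / W
COP_hp = 243.5 / 45.4
COP_hp = 5.363

5.363


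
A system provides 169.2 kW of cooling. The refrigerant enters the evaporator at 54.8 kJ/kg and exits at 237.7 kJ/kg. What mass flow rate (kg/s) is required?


dh = 237.7 - 54.8 = 182.9 kJ/kg
m_dot = Q / dh = 169.2 / 182.9 = 0.9251 kg/s

0.9251


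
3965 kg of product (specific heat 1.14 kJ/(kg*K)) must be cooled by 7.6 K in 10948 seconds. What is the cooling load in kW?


Q = m * cp * dT / t
Q = 3965 * 1.14 * 7.6 / 10948
Q = 3.138 kW

3.138


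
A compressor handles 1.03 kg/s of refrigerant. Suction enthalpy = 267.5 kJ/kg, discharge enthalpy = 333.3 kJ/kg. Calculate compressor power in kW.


dh = 333.3 - 267.5 = 65.8 kJ/kg
W = m_dot * dh = 1.03 * 65.8 = 67.77 kW

67.77


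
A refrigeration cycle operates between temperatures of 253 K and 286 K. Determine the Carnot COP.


dT = 286 - 253 = 33 K
COP_carnot = T_cold / dT = 253 / 33
COP_carnot = 7.667

7.667


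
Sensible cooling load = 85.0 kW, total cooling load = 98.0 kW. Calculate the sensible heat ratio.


SHR = Q_sensible / Q_total
SHR = 85.0 / 98.0
SHR = 0.867

0.867


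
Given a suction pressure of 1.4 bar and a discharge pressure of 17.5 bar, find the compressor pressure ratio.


PR = P_high / P_low
PR = 17.5 / 1.4
PR = 12.5

12.5


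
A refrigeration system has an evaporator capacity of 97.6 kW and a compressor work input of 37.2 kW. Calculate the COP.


COP = Q_evap / W
COP = 97.6 / 37.2
COP = 2.624

2.624


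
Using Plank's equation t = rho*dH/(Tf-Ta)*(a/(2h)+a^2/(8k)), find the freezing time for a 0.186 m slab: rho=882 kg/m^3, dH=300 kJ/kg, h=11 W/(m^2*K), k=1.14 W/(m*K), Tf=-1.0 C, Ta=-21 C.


dT = -1.0 - (-21) = 20.0 K
term1 = a/(2h) = 0.186/(2*11) = 0.008454545455
term2 = a^2/(8k) = 0.186^2/(8*1.14) = 0.003793421053
t = rho*dH*1000/dT * (term1 + term2)
t = 882*300*1000/20.0 * (0.008454545455 + 0.003793421053)
t = 162041 s

162041


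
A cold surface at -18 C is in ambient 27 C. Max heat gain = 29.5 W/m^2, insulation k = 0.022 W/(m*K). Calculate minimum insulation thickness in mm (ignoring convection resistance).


dT = 27 - (-18) = 45 K
thickness = k * dT / q_max * 1000
thickness = 0.022 * 45 / 29.5 * 1000
thickness = 33.6 mm

33.6


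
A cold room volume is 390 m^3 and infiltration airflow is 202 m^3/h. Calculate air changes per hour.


ACH = flow / volume
ACH = 202 / 390
ACH = 0.518

0.518


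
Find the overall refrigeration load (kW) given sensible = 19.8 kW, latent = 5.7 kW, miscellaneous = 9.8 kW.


Q_total = Q_s + Q_l + Q_misc
Q_total = 19.8 + 5.7 + 9.8
Q_total = 35.3 kW

35.3


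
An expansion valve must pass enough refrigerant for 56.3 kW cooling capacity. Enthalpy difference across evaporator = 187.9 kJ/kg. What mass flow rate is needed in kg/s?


m_dot = Q / dh
m_dot = 56.3 / 187.9
m_dot = 0.2996 kg/s

0.2996


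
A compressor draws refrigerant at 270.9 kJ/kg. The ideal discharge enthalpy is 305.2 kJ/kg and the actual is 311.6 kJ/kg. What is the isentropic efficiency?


dh_ideal = 305.2 - 270.9 = 34.3 kJ/kg
dh_actual = 311.6 - 270.9 = 40.7 kJ/kg
eta_s = dh_ideal / dh_actual = 34.3 / 40.7
eta_s = 0.8428

0.8428


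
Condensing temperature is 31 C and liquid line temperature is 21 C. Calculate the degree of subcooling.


Subcooling = T_cond - T_liquid
Subcooling = 31 - 21
Subcooling = 10 K

10


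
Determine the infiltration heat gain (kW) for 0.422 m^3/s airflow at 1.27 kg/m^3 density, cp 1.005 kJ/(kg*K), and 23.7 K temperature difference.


Q = V_dot * rho * cp * dT
Q = 0.422 * 1.27 * 1.005 * 23.7
Q = 12.765 kW

12.765


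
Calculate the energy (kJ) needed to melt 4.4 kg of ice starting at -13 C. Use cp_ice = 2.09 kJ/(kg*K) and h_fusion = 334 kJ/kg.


Sensible heat = cp * dT = 2.09 * 13 = 27.17 kJ/kg
Total per kg = 27.17 + 334 = 361.17 kJ/kg
Q = m * total = 4.4 * 361.17
Q = 1589.1 kJ

1589.1


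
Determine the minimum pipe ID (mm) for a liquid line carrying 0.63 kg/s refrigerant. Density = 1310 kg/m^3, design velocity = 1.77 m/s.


A = m_dot / (rho * v) = 0.63 / (1310 * 1.77) = 0.0002717039721 m^2
d = sqrt(4*A/pi) * 1000
d = 18.6 mm

18.6


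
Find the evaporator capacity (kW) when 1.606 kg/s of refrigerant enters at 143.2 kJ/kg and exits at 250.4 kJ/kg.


dh = 250.4 - 143.2 = 107.2 kJ/kg
Q_evap = m_dot * dh = 1.606 * 107.2
Q_evap = 172.16 kW

172.16


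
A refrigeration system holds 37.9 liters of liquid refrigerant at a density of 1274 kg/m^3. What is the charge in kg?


Charge = V * rho / 1000
Charge = 37.9 * 1274 / 1000
Charge = 48.28 kg

48.28


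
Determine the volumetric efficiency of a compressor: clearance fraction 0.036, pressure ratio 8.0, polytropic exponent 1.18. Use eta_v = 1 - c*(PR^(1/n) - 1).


PR^(1/n) = 8.0^(1/1.18) = 5.82546366
eta_v = 1 - 0.036 * (5.82546366 - 1)
eta_v = 0.8263

0.8263


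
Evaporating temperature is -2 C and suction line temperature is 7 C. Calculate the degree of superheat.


Superheat = T_suction - T_evap
Superheat = 7 - (-2)
Superheat = 9 K

9


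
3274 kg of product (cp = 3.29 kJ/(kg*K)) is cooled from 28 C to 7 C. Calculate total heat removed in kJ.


dT = 28 - (7) = 21 K
Q = m * cp * dT = 3274 * 3.29 * 21
Q = 226201 kJ

226201


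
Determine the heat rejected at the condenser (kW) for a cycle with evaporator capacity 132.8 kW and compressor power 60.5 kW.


Q_cond = Q_evap + W
Q_cond = 132.8 + 60.5
Q_cond = 193.3 kW

193.3


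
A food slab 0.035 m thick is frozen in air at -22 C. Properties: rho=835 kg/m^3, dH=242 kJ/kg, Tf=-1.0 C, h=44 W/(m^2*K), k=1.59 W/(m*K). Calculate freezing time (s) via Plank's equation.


dT = -1.0 - (-22) = 21.0 K
term1 = a/(2h) = 0.035/(2*44) = 0.0003977272727
term2 = a^2/(8k) = 0.035^2/(8*1.59) = 0.00009630503145
t = rho*dH*1000/dT * (term1 + term2)
t = 835*242*1000/21.0 * (0.0003977272727 + 0.00009630503145)
t = 4754 s

4754


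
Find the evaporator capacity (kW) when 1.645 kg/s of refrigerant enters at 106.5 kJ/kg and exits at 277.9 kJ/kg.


dh = 277.9 - 106.5 = 171.4 kJ/kg
Q_evap = m_dot * dh = 1.645 * 171.4
Q_evap = 281.95 kW

281.95


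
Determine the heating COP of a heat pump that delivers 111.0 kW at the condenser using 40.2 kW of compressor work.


COP_hp = Q_cond / W
COP_hp = 111.0 / 40.2
COP_hp = 2.761

2.761


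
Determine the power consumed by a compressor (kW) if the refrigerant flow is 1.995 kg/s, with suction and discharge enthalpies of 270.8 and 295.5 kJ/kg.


dh = 295.5 - 270.8 = 24.7 kJ/kg
W = m_dot * dh = 1.995 * 24.7 = 49.28 kW

49.28


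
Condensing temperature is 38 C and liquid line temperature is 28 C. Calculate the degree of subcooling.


Subcooling = T_cond - T_liquid
Subcooling = 38 - 28
Subcooling = 10 K

10


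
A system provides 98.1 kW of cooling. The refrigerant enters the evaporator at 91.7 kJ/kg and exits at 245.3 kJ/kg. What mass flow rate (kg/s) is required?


dh = 245.3 - 91.7 = 153.6 kJ/kg
m_dot = Q / dh = 98.1 / 153.6 = 0.6387 kg/s

0.6387


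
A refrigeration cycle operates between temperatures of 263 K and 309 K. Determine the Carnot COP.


dT = 309 - 263 = 46 K
COP_carnot = T_cold / dT = 263 / 46
COP_carnot = 5.717

5.717


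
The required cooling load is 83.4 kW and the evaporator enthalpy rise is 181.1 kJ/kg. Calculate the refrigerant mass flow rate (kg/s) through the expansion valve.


m_dot = Q / dh
m_dot = 83.4 / 181.1
m_dot = 0.4605 kg/s

0.4605


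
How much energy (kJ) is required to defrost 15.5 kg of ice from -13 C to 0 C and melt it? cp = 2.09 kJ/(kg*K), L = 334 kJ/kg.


Sensible heat = cp * dT = 2.09 * 13 = 27.17 kJ/kg
Total per kg = 27.17 + 334 = 361.17 kJ/kg
Q = m * total = 15.5 * 361.17
Q = 5598.1 kJ

5598.1


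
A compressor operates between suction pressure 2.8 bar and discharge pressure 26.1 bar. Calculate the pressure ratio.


PR = P_high / P_low
PR = 26.1 / 2.8
PR = 9.321

9.321


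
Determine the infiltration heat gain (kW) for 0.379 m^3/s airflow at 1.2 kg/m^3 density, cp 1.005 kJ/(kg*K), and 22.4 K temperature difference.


Q = V_dot * rho * cp * dT
Q = 0.379 * 1.2 * 1.005 * 22.4
Q = 10.238 kW

10.238


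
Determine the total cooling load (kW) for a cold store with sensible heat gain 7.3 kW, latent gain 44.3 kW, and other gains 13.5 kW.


Q_total = Q_s + Q_l + Q_misc
Q_total = 7.3 + 44.3 + 13.5
Q_total = 65.1 kW

65.1


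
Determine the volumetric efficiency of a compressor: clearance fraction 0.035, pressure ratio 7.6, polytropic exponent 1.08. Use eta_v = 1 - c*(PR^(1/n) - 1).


PR^(1/n) = 7.6^(1/1.08) = 6.53985533
eta_v = 1 - 0.035 * (6.53985533 - 1)
eta_v = 0.8061

0.8061


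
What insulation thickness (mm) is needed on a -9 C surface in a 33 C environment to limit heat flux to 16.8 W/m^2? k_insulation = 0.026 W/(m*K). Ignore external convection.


dT = 33 - (-9) = 42 K
thickness = k * dT / q_max * 1000
thickness = 0.026 * 42 / 16.8 * 1000
thickness = 65.0 mm

65.0


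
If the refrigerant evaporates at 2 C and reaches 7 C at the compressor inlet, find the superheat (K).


Superheat = T_suction - T_evap
Superheat = 7 - (2)
Superheat = 5 K

5


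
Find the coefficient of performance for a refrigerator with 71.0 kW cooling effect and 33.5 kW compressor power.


COP = Q_evap / W
COP = 71.0 / 33.5
COP = 2.119

2.119


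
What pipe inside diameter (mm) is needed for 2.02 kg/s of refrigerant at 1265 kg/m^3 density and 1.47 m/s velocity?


A = m_dot / (rho * v) = 2.02 / (1265 * 1.47) = 0.001086284316 m^2
d = sqrt(4*A/pi) * 1000
d = 37.2 mm

37.2


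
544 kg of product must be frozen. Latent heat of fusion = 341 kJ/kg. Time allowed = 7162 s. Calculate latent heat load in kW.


Q_lat = m * h_fg / t
Q_lat = 544 * 341 / 7162
Q_lat = 25.9 kW

25.9


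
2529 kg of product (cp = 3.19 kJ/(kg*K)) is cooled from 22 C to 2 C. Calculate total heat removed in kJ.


dT = 22 - (2) = 20 K
Q = m * cp * dT = 2529 * 3.19 * 20
Q = 161350 kJ

161350


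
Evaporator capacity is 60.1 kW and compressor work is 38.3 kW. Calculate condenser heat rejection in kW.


Q_cond = Q_evap + W
Q_cond = 60.1 + 38.3
Q_cond = 98.4 kW

98.4


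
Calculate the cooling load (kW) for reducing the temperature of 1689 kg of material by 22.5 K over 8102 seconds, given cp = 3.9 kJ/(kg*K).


Q = m * cp * dT / t
Q = 1689 * 3.9 * 22.5 / 8102
Q = 18.293 kW

18.293


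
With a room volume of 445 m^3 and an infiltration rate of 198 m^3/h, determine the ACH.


ACH = flow / volume
ACH = 198 / 445
ACH = 0.445

0.445


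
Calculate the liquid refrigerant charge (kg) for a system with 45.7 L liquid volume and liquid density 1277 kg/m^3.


Charge = V * rho / 1000
Charge = 45.7 * 1277 / 1000
Charge = 58.36 kg

58.36


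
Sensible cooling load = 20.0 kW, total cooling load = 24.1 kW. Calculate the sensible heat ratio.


SHR = Q_sensible / Q_total
SHR = 20.0 / 24.1
SHR = 0.83

0.83


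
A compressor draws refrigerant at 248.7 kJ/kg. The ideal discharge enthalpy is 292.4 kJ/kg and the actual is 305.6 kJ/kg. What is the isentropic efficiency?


dh_ideal = 292.4 - 248.7 = 43.7 kJ/kg
dh_actual = 305.6 - 248.7 = 56.9 kJ/kg
eta_s = dh_ideal / dh_actual = 43.7 / 56.9
eta_s = 0.768

0.768


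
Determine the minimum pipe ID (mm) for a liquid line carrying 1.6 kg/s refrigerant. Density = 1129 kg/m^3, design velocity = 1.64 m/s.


A = m_dot / (rho * v) = 1.6 / (1129 * 1.64) = 0.0008641361879 m^2
d = sqrt(4*A/pi) * 1000
d = 33.2 mm

33.2


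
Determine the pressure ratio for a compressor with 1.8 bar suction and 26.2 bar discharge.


PR = P_high / P_low
PR = 26.2 / 1.8
PR = 14.556

14.556


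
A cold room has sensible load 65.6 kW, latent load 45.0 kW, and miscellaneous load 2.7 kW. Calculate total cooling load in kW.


Q_total = Q_s + Q_l + Q_misc
Q_total = 65.6 + 45.0 + 2.7
Q_total = 113.3 kW

113.3


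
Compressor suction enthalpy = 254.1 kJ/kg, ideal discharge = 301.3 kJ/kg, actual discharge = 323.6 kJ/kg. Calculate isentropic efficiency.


dh_ideal = 301.3 - 254.1 = 47.2 kJ/kg
dh_actual = 323.6 - 254.1 = 69.5 kJ/kg
eta_s = dh_ideal / dh_actual = 47.2 / 69.5
eta_s = 0.6791

0.6791


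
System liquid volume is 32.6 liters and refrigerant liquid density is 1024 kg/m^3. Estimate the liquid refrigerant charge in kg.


Charge = V * rho / 1000
Charge = 32.6 * 1024 / 1000
Charge = 33.38 kg

33.38


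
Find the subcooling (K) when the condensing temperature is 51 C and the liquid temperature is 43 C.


Subcooling = T_cond - T_liquid
Subcooling = 51 - 43
Subcooling = 8 K

8


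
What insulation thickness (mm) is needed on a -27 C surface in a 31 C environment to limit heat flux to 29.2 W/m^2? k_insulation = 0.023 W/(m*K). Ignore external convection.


dT = 31 - (-27) = 58 K
thickness = k * dT / q_max * 1000
thickness = 0.023 * 58 / 29.2 * 1000
thickness = 45.7 mm

45.7


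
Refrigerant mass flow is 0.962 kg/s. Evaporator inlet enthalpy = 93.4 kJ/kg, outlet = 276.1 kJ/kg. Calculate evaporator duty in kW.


dh = 276.1 - 93.4 = 182.7 kJ/kg
Q_evap = m_dot * dh = 0.962 * 182.7
Q_evap = 175.76 kW

175.76


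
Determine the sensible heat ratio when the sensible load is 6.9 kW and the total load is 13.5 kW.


SHR = Q_sensible / Q_total
SHR = 6.9 / 13.5
SHR = 0.511

0.511


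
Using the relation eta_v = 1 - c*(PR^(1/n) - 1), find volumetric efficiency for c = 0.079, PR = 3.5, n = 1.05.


PR^(1/n) = 3.5^(1/1.05) = 3.29731199
eta_v = 1 - 0.079 * (3.29731199 - 1)
eta_v = 0.8185

0.8185


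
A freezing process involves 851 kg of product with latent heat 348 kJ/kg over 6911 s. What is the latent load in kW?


Q_lat = m * h_fg / t
Q_lat = 851 * 348 / 6911
Q_lat = 42.85 kW

42.85


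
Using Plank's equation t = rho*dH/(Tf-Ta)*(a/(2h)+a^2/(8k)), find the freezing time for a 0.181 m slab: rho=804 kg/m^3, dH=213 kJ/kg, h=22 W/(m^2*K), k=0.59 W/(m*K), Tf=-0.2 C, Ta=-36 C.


dT = -0.2 - (-36) = 35.8 K
term1 = a/(2h) = 0.181/(2*22) = 0.004113636364
term2 = a^2/(8k) = 0.181^2/(8*0.59) = 0.006940889831
t = rho*dH*1000/dT * (term1 + term2)
t = 804*213*1000/35.8 * (0.004113636364 + 0.006940889831)
t = 52880 s

52880


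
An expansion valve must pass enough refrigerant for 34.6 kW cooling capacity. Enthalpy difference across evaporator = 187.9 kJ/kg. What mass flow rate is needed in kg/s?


m_dot = Q / dh
m_dot = 34.6 / 187.9
m_dot = 0.1841 kg/s

0.1841


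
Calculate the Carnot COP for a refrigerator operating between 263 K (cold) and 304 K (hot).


dT = 304 - 263 = 41 K
COP_carnot = T_cold / dT = 263 / 41
COP_carnot = 6.415

6.415


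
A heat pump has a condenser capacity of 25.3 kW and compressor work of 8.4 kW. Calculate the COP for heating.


COP_hp = Q_cond / W
COP_hp = 25.3 / 8.4
COP_hp = 3.012

3.012


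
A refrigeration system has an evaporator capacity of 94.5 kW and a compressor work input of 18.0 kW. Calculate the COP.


COP = Q_evap / W
COP = 94.5 / 18.0
COP = 5.25

5.25


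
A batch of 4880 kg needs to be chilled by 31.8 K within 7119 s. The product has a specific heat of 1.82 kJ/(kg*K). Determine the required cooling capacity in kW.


Q = m * cp * dT / t
Q = 4880 * 1.82 * 31.8 / 7119
Q = 39.673 kW

39.673


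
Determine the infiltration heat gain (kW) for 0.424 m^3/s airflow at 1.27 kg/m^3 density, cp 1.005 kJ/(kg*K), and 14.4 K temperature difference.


Q = V_dot * rho * cp * dT
Q = 0.424 * 1.27 * 1.005 * 14.4
Q = 7.793 kW

7.793


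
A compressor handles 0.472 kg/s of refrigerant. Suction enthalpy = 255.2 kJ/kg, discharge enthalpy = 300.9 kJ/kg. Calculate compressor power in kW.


dh = 300.9 - 255.2 = 45.7 kJ/kg
W = m_dot * dh = 0.472 * 45.7 = 21.57 kW

21.57


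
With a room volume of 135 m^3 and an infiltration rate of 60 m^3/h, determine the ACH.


ACH = flow / volume
ACH = 60 / 135
ACH = 0.444

0.444


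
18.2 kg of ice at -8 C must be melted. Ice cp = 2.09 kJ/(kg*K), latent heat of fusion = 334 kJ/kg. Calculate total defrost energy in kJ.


Sensible heat = cp * dT = 2.09 * 8 = 16.72 kJ/kg
Total per kg = 16.72 + 334 = 350.72 kJ/kg
Q = m * total = 18.2 * 350.72
Q = 6383.1 kJ

6383.1


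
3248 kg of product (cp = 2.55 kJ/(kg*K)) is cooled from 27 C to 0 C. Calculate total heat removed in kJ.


dT = 27 - (0) = 27 K
Q = m * cp * dT = 3248 * 2.55 * 27
Q = 223625 kJ

223625


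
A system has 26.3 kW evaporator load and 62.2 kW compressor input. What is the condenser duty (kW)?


Q_cond = Q_evap + W
Q_cond = 26.3 + 62.2
Q_cond = 88.5 kW

88.5


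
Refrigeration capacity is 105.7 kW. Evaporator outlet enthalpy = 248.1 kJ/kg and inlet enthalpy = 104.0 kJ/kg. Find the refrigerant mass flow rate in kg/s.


dh = 248.1 - 104.0 = 144.1 kJ/kg
m_dot = Q / dh = 105.7 / 144.1 = 0.7335 kg/s

0.7335


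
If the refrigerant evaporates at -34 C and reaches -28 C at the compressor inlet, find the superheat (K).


Superheat = T_suction - T_evap
Superheat = -28 - (-34)
Superheat = 6 K

6


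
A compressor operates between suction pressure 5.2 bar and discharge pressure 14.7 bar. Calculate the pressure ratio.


PR = P_high / P_low
PR = 14.7 / 5.2
PR = 2.827

2.827


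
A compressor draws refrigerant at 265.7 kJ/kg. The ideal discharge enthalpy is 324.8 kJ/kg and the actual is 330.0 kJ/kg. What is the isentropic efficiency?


dh_ideal = 324.8 - 265.7 = 59.1 kJ/kg
dh_actual = 330.0 - 265.7 = 64.3 kJ/kg
eta_s = dh_ideal / dh_actual = 59.1 / 64.3
eta_s = 0.9191

0.9191


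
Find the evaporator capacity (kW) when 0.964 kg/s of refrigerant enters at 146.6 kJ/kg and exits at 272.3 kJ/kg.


dh = 272.3 - 146.6 = 125.7 kJ/kg
Q_evap = m_dot * dh = 0.964 * 125.7
Q_evap = 121.17 kW

121.17


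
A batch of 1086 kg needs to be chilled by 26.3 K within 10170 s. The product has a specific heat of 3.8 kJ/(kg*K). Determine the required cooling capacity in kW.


Q = m * cp * dT / t
Q = 1086 * 3.8 * 26.3 / 10170
Q = 10.672 kW

10.672


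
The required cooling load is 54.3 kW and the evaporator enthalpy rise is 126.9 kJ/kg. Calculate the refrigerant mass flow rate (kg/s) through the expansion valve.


m_dot = Q / dh
m_dot = 54.3 / 126.9
m_dot = 0.4279 kg/s

0.4279


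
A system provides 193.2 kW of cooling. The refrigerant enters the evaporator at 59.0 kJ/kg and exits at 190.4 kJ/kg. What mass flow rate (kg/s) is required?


dh = 190.4 - 59.0 = 131.4 kJ/kg
m_dot = Q / dh = 193.2 / 131.4 = 1.4703 kg/s

1.4703


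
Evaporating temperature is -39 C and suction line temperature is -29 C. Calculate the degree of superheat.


Superheat = T_suction - T_evap
Superheat = -29 - (-39)
Superheat = 10 K

10


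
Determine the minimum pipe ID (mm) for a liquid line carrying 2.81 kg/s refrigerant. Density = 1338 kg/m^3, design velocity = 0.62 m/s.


A = m_dot / (rho * v) = 2.81 / (1338 * 0.62) = 0.003387337866 m^2
d = sqrt(4*A/pi) * 1000
d = 65.7 mm

65.7


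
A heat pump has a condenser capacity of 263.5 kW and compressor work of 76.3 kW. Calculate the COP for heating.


COP_hp = Q_cond / W
COP_hp = 263.5 / 76.3
COP_hp = 3.453

3.453


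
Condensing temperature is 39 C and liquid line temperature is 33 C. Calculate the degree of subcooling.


Subcooling = T_cond - T_liquid
Subcooling = 39 - 33
Subcooling = 6 K

6


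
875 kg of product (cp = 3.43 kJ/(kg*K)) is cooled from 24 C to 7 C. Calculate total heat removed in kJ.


dT = 24 - (7) = 17 K
Q = m * cp * dT = 875 * 3.43 * 17
Q = 51021 kJ

51021


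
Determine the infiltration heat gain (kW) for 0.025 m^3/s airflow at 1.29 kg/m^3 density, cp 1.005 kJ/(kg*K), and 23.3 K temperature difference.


Q = V_dot * rho * cp * dT
Q = 0.025 * 1.29 * 1.005 * 23.3
Q = 0.755 kW

0.755


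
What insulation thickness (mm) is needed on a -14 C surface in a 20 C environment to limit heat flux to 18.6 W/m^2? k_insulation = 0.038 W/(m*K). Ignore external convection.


dT = 20 - (-14) = 34 K
thickness = k * dT / q_max * 1000
thickness = 0.038 * 34 / 18.6 * 1000
thickness = 69.5 mm

69.5


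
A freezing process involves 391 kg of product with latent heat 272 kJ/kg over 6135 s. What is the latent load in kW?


Q_lat = m * h_fg / t
Q_lat = 391 * 272 / 6135
Q_lat = 17.34 kW

17.34


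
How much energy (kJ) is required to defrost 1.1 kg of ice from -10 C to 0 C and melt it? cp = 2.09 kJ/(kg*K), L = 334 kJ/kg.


Sensible heat = cp * dT = 2.09 * 10 = 20.9 kJ/kg
Total per kg = 20.9 + 334 = 354.9 kJ/kg
Q = m * total = 1.1 * 354.9
Q = 390.4 kJ

390.4


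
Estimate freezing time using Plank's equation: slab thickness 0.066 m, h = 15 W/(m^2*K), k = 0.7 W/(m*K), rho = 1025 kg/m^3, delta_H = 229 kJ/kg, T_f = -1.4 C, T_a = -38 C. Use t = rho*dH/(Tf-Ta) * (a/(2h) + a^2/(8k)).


dT = -1.4 - (-38) = 36.6 K
term1 = a/(2h) = 0.066/(2*15) = 0.0022
term2 = a^2/(8k) = 0.066^2/(8*0.7) = 0.0007778571429
t = rho*dH*1000/dT * (term1 + term2)
t = 1025*229*1000/36.6 * (0.0022 + 0.0007778571429)
t = 19098 s

19098


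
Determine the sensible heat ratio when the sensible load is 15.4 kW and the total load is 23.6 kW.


SHR = Q_sensible / Q_total
SHR = 15.4 / 23.6
SHR = 0.653

0.653


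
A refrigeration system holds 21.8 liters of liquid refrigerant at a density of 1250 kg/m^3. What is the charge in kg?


Charge = V * rho / 1000
Charge = 21.8 * 1250 / 1000
Charge = 27.25 kg

27.25


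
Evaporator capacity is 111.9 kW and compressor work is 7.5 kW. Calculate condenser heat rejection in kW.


Q_cond = Q_evap + W
Q_cond = 111.9 + 7.5
Q_cond = 119.4 kW

119.4


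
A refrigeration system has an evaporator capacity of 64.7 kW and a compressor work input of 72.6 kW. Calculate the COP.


COP = Q_evap / W
COP = 64.7 / 72.6
COP = 0.891

0.891


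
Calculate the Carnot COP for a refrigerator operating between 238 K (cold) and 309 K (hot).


dT = 309 - 238 = 71 K
COP_carnot = T_cold / dT = 238 / 71
COP_carnot = 3.352

3.352


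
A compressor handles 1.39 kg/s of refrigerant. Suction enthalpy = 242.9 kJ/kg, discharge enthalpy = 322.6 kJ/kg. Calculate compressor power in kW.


dh = 322.6 - 242.9 = 79.7 kJ/kg
W = m_dot * dh = 1.39 * 79.7 = 110.78 kW

110.78


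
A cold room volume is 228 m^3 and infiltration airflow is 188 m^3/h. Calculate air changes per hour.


ACH = flow / volume
ACH = 188 / 228
ACH = 0.825

0.825


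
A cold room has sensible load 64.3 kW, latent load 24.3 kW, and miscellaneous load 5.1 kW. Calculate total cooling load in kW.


Q_total = Q_s + Q_l + Q_misc
Q_total = 64.3 + 24.3 + 5.1
Q_total = 93.7 kW

93.7


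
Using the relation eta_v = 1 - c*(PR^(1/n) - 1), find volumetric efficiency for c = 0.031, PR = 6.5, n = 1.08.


PR^(1/n) = 6.5^(1/1.08) = 5.65845091
eta_v = 1 - 0.031 * (5.65845091 - 1)
eta_v = 0.8556

0.8556


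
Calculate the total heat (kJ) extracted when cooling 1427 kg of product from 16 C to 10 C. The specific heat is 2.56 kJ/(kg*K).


dT = 16 - (10) = 6 K
Q = m * cp * dT = 1427 * 2.56 * 6
Q = 21919 kJ

21919


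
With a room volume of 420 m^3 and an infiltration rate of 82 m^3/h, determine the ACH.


ACH = flow / volume
ACH = 82 / 420
ACH = 0.195

0.195


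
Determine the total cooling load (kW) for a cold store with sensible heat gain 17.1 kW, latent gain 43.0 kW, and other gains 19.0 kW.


Q_total = Q_s + Q_l + Q_misc
Q_total = 17.1 + 43.0 + 19.0
Q_total = 79.1 kW

79.1


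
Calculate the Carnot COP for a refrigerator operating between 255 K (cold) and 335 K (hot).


dT = 335 - 255 = 80 K
COP_carnot = T_cold / dT = 255 / 80
COP_carnot = 3.188

3.188


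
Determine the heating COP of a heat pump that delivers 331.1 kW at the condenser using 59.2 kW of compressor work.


COP_hp = Q_cond / W
COP_hp = 331.1 / 59.2
COP_hp = 5.593

5.593


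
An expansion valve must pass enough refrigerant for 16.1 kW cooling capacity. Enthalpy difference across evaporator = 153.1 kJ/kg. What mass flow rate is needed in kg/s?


m_dot = Q / dh
m_dot = 16.1 / 153.1
m_dot = 0.1052 kg/s

0.1052


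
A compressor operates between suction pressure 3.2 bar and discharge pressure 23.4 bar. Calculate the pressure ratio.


PR = P_high / P_low
PR = 23.4 / 3.2
PR = 7.313

7.313


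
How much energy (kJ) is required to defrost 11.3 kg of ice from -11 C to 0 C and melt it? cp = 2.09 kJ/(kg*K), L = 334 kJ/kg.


Sensible heat = cp * dT = 2.09 * 11 = 22.99 kJ/kg
Total per kg = 22.99 + 334 = 356.99 kJ/kg
Q = m * total = 11.3 * 356.99
Q = 4034.0 kJ

4034.0


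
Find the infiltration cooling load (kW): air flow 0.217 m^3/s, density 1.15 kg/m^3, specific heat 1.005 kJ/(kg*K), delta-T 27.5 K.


Q = V_dot * rho * cp * dT
Q = 0.217 * 1.15 * 1.005 * 27.5
Q = 6.897 kW

6.897


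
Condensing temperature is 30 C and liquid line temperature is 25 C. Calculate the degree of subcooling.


Subcooling = T_cond - T_liquid
Subcooling = 30 - 25
Subcooling = 5 K

5


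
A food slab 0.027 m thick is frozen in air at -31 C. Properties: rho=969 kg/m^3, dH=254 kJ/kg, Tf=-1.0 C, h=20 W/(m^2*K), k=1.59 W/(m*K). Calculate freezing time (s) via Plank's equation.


dT = -1.0 - (-31) = 30.0 K
term1 = a/(2h) = 0.027/(2*20) = 0.000675
term2 = a^2/(8k) = 0.027^2/(8*1.59) = 0.00005731132075
t = rho*dH*1000/dT * (term1 + term2)
t = 969*254*1000/30.0 * (0.000675 + 0.00005731132075)
t = 6008 s

6008


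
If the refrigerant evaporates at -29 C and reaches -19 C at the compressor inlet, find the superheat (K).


Superheat = T_suction - T_evap
Superheat = -19 - (-29)
Superheat = 10 K

10


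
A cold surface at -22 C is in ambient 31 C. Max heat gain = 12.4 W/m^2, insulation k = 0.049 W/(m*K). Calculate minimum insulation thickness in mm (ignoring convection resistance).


dT = 31 - (-22) = 53 K
thickness = k * dT / q_max * 1000
thickness = 0.049 * 53 / 12.4 * 1000
thickness = 209.4 mm

209.4


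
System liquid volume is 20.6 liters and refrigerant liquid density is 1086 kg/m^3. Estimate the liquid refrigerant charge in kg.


Charge = V * rho / 1000
Charge = 20.6 * 1086 / 1000
Charge = 22.37 kg

22.37


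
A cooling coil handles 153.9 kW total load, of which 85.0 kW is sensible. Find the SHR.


SHR = Q_sensible / Q_total
SHR = 85.0 / 153.9
SHR = 0.552

0.552


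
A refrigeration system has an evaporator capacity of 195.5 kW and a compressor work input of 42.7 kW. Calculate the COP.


COP = Q_evap / W
COP = 195.5 / 42.7
COP = 4.578

4.578


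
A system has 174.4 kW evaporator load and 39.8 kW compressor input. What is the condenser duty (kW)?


Q_cond = Q_evap + W
Q_cond = 174.4 + 39.8
Q_cond = 214.2 kW

214.2


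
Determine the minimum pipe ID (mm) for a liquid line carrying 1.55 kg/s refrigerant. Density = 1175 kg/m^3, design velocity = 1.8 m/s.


A = m_dot / (rho * v) = 1.55 / (1175 * 1.8) = 0.0007328605201 m^2
d = sqrt(4*A/pi) * 1000
d = 30.5 mm

30.5


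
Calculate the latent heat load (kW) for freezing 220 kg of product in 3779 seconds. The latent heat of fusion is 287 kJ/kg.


Q_lat = m * h_fg / t
Q_lat = 220 * 287 / 3779
Q_lat = 16.71 kW

16.71


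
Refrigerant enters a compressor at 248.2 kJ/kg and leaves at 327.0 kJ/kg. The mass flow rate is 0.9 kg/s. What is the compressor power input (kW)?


dh = 327.0 - 248.2 = 78.8 kJ/kg
W = m_dot * dh = 0.9 * 78.8 = 70.92 kW

70.92


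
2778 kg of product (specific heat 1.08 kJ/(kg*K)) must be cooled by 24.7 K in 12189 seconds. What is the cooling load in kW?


Q = m * cp * dT / t
Q = 2778 * 1.08 * 24.7 / 12189
Q = 6.08 kW

6.08


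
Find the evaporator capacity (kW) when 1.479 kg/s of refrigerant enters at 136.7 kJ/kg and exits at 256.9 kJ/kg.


dh = 256.9 - 136.7 = 120.2 kJ/kg
Q_evap = m_dot * dh = 1.479 * 120.2
Q_evap = 177.78 kW

177.78


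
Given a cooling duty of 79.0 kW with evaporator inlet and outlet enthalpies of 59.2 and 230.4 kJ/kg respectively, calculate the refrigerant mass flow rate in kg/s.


dh = 230.4 - 59.2 = 171.2 kJ/kg
m_dot = Q / dh = 79.0 / 171.2 = 0.4614 kg/s

0.4614


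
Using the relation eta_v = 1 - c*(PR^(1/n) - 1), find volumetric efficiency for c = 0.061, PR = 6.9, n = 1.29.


PR^(1/n) = 6.9^(1/1.29) = 4.46962012
eta_v = 1 - 0.061 * (4.46962012 - 1)
eta_v = 0.7884

0.7884


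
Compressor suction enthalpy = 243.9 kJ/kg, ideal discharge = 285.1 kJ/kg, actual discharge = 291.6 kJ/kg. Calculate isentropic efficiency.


dh_ideal = 285.1 - 243.9 = 41.2 kJ/kg
dh_actual = 291.6 - 243.9 = 47.7 kJ/kg
eta_s = dh_ideal / dh_actual = 41.2 / 47.7
eta_s = 0.8637

0.8637


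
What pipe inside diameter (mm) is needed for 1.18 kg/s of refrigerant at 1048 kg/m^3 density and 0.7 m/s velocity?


A = m_dot / (rho * v) = 1.18 / (1048 * 0.7) = 0.001608505998 m^2
d = sqrt(4*A/pi) * 1000
d = 45.3 mm

45.3


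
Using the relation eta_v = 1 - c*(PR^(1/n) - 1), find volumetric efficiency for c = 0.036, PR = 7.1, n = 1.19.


PR^(1/n) = 7.1^(1/1.19) = 5.19210122
eta_v = 1 - 0.036 * (5.19210122 - 1)
eta_v = 0.8491

0.8491


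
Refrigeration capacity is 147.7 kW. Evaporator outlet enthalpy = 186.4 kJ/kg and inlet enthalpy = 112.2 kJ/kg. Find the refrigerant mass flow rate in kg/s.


dh = 186.4 - 112.2 = 74.2 kJ/kg
m_dot = Q / dh = 147.7 / 74.2 = 1.9906 kg/s

1.9906


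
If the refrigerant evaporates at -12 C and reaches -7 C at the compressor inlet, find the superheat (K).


Superheat = T_suction - T_evap
Superheat = -7 - (-12)
Superheat = 5 K

5


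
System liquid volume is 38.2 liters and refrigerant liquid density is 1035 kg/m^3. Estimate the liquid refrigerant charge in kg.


Charge = V * rho / 1000
Charge = 38.2 * 1035 / 1000
Charge = 39.54 kg

39.54


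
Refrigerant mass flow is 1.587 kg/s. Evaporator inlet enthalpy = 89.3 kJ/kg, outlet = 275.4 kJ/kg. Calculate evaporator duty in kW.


dh = 275.4 - 89.3 = 186.1 kJ/kg
Q_evap = m_dot * dh = 1.587 * 186.1
Q_evap = 295.34 kW

295.34


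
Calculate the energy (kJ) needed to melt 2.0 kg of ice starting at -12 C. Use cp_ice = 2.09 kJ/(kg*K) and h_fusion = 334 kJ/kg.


Sensible heat = cp * dT = 2.09 * 12 = 25.08 kJ/kg
Total per kg = 25.08 + 334 = 359.08 kJ/kg
Q = m * total = 2.0 * 359.08
Q = 718.2 kJ

718.2


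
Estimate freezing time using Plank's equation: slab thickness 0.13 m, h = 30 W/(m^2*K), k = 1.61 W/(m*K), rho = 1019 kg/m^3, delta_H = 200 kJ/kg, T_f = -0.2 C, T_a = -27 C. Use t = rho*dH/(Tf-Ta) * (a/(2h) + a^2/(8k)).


dT = -0.2 - (-27) = 26.8 K
term1 = a/(2h) = 0.13/(2*30) = 0.002166666667
term2 = a^2/(8k) = 0.13^2/(8*1.61) = 0.001312111801
t = rho*dH*1000/dT * (term1 + term2)
t = 1019*200*1000/26.8 * (0.002166666667 + 0.001312111801)
t = 26454 s

26454


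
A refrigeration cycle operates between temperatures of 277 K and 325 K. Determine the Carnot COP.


dT = 325 - 277 = 48 K
COP_carnot = T_cold / dT = 277 / 48
COP_carnot = 5.771

5.771


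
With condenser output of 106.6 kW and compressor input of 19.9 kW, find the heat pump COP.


COP_hp = Q_cond / W
COP_hp = 106.6 / 19.9
COP_hp = 5.357

5.357


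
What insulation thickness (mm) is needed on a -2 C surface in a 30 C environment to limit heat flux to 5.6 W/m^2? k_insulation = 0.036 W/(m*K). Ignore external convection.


dT = 30 - (-2) = 32 K
thickness = k * dT / q_max * 1000
thickness = 0.036 * 32 / 5.6 * 1000
thickness = 205.7 mm

205.7


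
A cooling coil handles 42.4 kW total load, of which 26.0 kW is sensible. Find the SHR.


SHR = Q_sensible / Q_total
SHR = 26.0 / 42.4
SHR = 0.613

0.613


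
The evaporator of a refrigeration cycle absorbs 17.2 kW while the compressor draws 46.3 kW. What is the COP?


COP = Q_evap / W
COP = 17.2 / 46.3
COP = 0.371

0.371


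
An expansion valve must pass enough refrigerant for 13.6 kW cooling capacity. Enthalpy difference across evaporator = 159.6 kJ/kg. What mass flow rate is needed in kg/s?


m_dot = Q / dh
m_dot = 13.6 / 159.6
m_dot = 0.0852 kg/s

0.0852


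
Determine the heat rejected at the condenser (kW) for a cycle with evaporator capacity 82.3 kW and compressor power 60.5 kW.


Q_cond = Q_evap + W
Q_cond = 82.3 + 60.5
Q_cond = 142.8 kW

142.8


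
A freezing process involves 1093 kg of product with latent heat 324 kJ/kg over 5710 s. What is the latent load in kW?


Q_lat = m * h_fg / t
Q_lat = 1093 * 324 / 5710
Q_lat = 62.02 kW

62.02


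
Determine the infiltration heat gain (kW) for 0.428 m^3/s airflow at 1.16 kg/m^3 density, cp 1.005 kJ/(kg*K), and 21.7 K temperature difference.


Q = V_dot * rho * cp * dT
Q = 0.428 * 1.16 * 1.005 * 21.7
Q = 10.827 kW

10.827


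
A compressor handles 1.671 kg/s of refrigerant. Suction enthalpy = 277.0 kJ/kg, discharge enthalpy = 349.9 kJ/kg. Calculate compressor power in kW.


dh = 349.9 - 277.0 = 72.9 kJ/kg
W = m_dot * dh = 1.671 * 72.9 = 121.82 kW

121.82


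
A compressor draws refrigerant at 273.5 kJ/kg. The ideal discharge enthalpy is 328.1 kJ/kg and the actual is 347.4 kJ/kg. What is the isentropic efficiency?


dh_ideal = 328.1 - 273.5 = 54.6 kJ/kg
dh_actual = 347.4 - 273.5 = 73.9 kJ/kg
eta_s = dh_ideal / dh_actual = 54.6 / 73.9
eta_s = 0.7388

0.7388


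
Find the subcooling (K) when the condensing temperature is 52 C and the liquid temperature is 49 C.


Subcooling = T_cond - T_liquid
Subcooling = 52 - 49
Subcooling = 3 K

3


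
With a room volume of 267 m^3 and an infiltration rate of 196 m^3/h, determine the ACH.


ACH = flow / volume
ACH = 196 / 267
ACH = 0.734

0.734


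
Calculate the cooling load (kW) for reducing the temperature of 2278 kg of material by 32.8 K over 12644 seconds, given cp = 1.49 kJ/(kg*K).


Q = m * cp * dT / t
Q = 2278 * 1.49 * 32.8 / 12644
Q = 8.805 kW

8.805


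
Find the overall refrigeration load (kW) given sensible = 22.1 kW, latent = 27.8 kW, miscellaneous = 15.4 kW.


Q_total = Q_s + Q_l + Q_misc
Q_total = 22.1 + 27.8 + 15.4
Q_total = 65.3 kW

65.3
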